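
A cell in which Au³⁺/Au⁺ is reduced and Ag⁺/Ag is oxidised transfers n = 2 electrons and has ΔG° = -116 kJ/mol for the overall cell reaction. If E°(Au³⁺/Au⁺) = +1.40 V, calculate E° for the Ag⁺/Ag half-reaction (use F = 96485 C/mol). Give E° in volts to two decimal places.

E°cell = −ΔG°/(nF) = −(-116×10³)/((2)(96485)) = +0.601 V.
Since Au³⁺/Au⁺ is the cathode and Ag⁺/Ag the anode, E°cell = E°(Au³⁺/Au⁺) − E°(Ag⁺/Ag).
So E°(Ag⁺/Ag) = E°(Au³⁺/Au⁺) − E°cell = (+1.40) − (+0.601) = +0.80 V.

+0.80 V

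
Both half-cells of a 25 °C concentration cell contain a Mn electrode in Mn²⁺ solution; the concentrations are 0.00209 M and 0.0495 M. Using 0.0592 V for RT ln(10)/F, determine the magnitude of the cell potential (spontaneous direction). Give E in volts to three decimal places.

For a concentration cell E°cell = 0. The 0.0495 M side is the cathode (reduction is favoured where [Mn²⁺] is higher).
With n = 2, E = −(0.0592/2) log([Mn²⁺]ₐₙ/[Mn²⁺]꜀ₐₜ) = −(0.0592/2) log(0.00209/0.0495) = −(0.0592/2)(-1.374) = +0.041 V.

+0.041 V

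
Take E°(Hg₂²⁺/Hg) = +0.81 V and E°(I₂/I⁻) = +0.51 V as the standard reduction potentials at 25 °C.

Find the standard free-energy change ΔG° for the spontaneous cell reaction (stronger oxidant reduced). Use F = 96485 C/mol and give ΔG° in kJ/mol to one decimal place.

-57.9 kJ/mol

Hg₂²⁺/Hg (E° = +0.81 V) is the cathode; I₂/I⁻ (E° = +0.51 V) is the anode, so E°cell = +0.30 V.
Balancing electrons gives n = 2 (lcm of 2 and 2).
ΔG° = −nFE° = −(2)(96485)(+0.30) = -57,891 J = -57.9 kJ/mol.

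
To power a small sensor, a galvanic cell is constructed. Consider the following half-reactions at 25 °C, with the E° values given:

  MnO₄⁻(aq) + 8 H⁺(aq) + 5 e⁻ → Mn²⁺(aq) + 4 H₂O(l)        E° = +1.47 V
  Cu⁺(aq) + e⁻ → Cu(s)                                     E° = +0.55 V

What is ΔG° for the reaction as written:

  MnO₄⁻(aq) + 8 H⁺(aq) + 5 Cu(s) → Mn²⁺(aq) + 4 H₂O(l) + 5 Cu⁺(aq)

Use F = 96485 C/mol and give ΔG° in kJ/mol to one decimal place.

As written, MnO₄⁻/Mn²⁺ is reduced (cathode) and Cu⁺/Cu is oxidised (anode), so E°cell = (+1.47) − (+0.55) = +0.92 V.
Balancing electrons gives n = 5.
ΔG° = −nFE° = −(5)(96485)(+0.92) = -443,831 J = -443.8 kJ/mol.

-443.8 kJ/mol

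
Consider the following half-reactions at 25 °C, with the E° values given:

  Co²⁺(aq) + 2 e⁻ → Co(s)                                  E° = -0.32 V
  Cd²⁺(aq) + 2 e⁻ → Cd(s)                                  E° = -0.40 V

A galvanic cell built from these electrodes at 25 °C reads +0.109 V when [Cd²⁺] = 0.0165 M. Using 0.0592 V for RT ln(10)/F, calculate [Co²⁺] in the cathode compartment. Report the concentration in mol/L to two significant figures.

0.16 M

Co²⁺/Co is the cathode, Cd²⁺/Cd the anode: E°cell = +0.08 V, n = 2.
Overall reaction: Co²⁺(aq) + Cd(s) → Co(s) + Cd²⁺(aq); Q = [Cd²⁺]^1/[Co²⁺]^1.
From E = E° − (0.0592/n) log Q: log Q = (E° − E)·n/0.0592 = (+0.08 − (+0.109))·2/0.0592 = -0.9797.
So 1·log[Co²⁺] = 1·log(0.0165) − log Q = -1.7825 − (-0.9797) = -0.8028; [Co²⁺] = 10^(-0.8028) ≈ 0.16 M.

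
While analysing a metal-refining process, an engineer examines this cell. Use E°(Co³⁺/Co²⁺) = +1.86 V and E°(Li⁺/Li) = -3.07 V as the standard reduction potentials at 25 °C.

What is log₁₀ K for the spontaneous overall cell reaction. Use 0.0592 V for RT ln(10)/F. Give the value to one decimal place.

83.3

Cathode: Co³⁺/Co²⁺; anode: Li⁺/Li. E°cell = +4.93 V, n = 1.
log K = nE°cell / 0.0592 = (1)(+4.93) / 0.0592 = 83.3.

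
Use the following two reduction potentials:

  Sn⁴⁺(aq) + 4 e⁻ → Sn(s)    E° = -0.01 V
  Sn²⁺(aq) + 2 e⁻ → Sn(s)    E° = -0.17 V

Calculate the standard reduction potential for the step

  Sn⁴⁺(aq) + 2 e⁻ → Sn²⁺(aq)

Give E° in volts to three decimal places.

Sequential free energies add, so n₃E°₃ = n₁E°₁ + n₂E°₂.
With n₃ = 4, and the known step contributing 2×(-0.17) V, the unknown satisfies 2·E° = 4×(-0.01) − 2×(-0.17) = +0.300.
E° = +0.300 / 2 = +0.150 V.

+0.150 V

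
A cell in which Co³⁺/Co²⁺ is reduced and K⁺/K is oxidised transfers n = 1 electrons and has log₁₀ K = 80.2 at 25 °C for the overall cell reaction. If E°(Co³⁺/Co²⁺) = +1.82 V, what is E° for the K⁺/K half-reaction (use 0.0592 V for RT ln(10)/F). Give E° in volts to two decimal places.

E°cell = (0.0592/n)·log K = (0.0592/1)(80.2) = +4.748 V.
Since Co³⁺/Co²⁺ is the cathode and K⁺/K the anode, E°cell = E°(Co³⁺/Co²⁺) − E°(K⁺/K).
So E°(K⁺/K) = E°(Co³⁺/Co²⁺) − E°cell = (+1.82) − (+4.748) = -2.93 V.

-2.93 V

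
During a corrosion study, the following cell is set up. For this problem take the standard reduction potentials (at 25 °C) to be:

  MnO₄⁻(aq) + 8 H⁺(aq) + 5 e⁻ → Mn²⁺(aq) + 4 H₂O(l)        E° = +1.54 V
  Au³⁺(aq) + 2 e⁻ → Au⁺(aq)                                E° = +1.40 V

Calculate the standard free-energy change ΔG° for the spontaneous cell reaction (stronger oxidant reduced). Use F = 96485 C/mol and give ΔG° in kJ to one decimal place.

MnO₄⁻/Mn²⁺ (E° = +1.54 V) is the cathode; Au³⁺/Au⁺ (E° = +1.40 V) is the anode, so E°cell = +0.14 V.
Balancing electrons gives n = 10 (lcm of 5 and 2).
ΔG° = −nFE° = −(10)(96485)(+0.14) = -135,079 J = -135.1 kJ.

-135.1 kJ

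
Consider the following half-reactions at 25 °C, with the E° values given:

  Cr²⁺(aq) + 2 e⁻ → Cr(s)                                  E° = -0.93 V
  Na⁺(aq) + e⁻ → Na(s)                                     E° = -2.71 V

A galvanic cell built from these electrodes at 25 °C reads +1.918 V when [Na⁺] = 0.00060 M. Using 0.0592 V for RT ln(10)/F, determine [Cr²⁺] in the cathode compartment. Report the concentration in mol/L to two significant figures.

0.017 M

Cr²⁺/Cr is the cathode, Na⁺/Na the anode: E°cell = +1.78 V, n = 2.
Overall reaction: Cr²⁺(aq) + 2 Na(s) → Cr(s) + 2 Na⁺(aq); Q = [Na⁺]^2/[Cr²⁺]^1.
From E = E° − (0.0592/n) log Q: log Q = (E° − E)·n/0.0592 = (+1.78 − (+1.918))·2/0.0592 = -4.6622.
So 1·log[Cr²⁺] = 2·log(0.0006) − log Q = -6.4437 − (-4.6622) = -1.7815; [Cr²⁺] = 10^(-1.7815) ≈ 0.017 M.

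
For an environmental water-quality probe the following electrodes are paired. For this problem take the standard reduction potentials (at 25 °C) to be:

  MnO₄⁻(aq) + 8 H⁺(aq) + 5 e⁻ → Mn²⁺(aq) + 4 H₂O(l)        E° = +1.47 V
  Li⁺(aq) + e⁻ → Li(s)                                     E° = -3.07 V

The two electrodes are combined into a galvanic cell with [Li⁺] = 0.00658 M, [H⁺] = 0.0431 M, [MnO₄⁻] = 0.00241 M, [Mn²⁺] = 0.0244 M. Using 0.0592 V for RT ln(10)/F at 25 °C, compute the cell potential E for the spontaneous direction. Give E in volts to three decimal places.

+4.528 V

MnO₄⁻/Mn²⁺ is the cathode (higher E°), Li⁺/Li the anode: E°cell = +1.47 − (-3.07) = +4.54 V, n = 5.
Overall: MnO₄⁻(aq) + 8 H⁺(aq) + 5 Li(s) → Mn²⁺(aq) + 4 H₂O(l) + 5 Li⁺(aq)
Q = [Mn²⁺]·[Li⁺]^5 / ([MnO₄⁻]·[H⁺]^8); log Q = 1.021.
E = E° − (0.0592/n) log Q = +4.54 − (0.0592/5)(1.021) = +4.528 V.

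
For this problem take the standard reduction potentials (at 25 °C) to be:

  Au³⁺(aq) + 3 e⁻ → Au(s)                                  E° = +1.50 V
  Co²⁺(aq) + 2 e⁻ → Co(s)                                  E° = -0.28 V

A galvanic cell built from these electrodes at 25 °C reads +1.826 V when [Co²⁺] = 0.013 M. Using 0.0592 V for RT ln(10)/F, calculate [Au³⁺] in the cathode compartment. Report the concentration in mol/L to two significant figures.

Au³⁺/Au is the cathode, Co²⁺/Co the anode: E°cell = +1.78 V, n = 6.
Overall reaction: 2 Au³⁺(aq) + 3 Co(s) → 2 Au(s) + 3 Co²⁺(aq); Q = [Co²⁺]^3/[Au³⁺]^2.
From E = E° − (0.0592/n) log Q: log Q = (E° − E)·n/0.0592 = (+1.78 − (+1.826))·6/0.0592 = -4.6622.
So 2·log[Au³⁺] = 3·log(0.013) − log Q = -5.6582 − (-4.6622) = -0.9960; log[Au³⁺] = -0.9960 / 2 = -0.4980; [Au³⁺] = 10^(-0.4980) ≈ 0.32 M.

0.32 M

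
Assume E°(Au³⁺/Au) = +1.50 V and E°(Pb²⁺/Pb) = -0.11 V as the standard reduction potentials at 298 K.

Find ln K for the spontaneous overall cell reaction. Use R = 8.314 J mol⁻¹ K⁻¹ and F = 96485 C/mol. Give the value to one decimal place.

Cathode: Au³⁺/Au; anode: Pb²⁺/Pb. E°cell = (+1.50) − (-0.11) = +1.61 V, with n = 6.
ΔG° = −nFE° = −RT ln K, so ln K = nFE°/(RT) = (6)(96485)(+1.61) / ((8.314)(298)) = 376.193.

376.2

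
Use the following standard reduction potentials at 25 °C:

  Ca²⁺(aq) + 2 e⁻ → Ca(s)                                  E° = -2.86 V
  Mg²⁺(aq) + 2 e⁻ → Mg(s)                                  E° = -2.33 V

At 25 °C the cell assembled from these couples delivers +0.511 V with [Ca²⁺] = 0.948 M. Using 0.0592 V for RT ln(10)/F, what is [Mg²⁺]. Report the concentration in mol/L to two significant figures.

Mg²⁺/Mg is the cathode, Ca²⁺/Ca the anode: E°cell = +0.53 V, n = 2.
Overall reaction: Mg²⁺(aq) + Ca(s) → Mg(s) + Ca²⁺(aq); Q = [Ca²⁺]^1/[Mg²⁺]^1.
From E = E° − (0.0592/n) log Q: log Q = (E° − E)·n/0.0592 = (+0.53 − (+0.511))·2/0.0592 = 0.6419.
So 1·log[Mg²⁺] = 1·log(0.948) − log Q = -0.0232 − (0.6419) = -0.6651; [Mg²⁺] = 10^(-0.6651) ≈ 0.22 M.

0.22 M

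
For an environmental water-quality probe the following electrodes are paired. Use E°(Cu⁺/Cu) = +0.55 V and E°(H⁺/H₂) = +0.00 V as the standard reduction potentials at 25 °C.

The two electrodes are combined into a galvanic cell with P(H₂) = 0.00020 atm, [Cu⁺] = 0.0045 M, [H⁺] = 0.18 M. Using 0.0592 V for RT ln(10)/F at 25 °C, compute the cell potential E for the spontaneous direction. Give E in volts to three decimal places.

+0.346 V

Cu⁺/Cu is the cathode (higher E°), H⁺/H₂ the anode: E°cell = +0.55 − (+0.00) = +0.55 V, n = 2.
Overall: 2 Cu⁺(aq) + H₂(g) → 2 Cu(s) + 2 H⁺(aq)
Q = [H⁺]^2 / ([Cu⁺]^2·P(H₂)); log Q = 6.903.
E = E° − (0.0592/n) log Q = +0.55 − (0.0592/2)(6.903) = +0.346 V.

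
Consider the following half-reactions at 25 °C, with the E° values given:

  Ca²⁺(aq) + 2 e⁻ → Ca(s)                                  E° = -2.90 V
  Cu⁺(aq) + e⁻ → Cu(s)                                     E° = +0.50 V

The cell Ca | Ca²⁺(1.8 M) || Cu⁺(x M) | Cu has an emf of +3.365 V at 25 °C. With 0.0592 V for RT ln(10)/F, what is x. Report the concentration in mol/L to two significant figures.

0.34 M

Cu⁺/Cu is the cathode, Ca²⁺/Ca the anode: E°cell = +3.40 V, n = 2.
Overall reaction: 2 Cu⁺(aq) + Ca(s) → 2 Cu(s) + Ca²⁺(aq); Q = [Ca²⁺]^1/[Cu⁺]^2.
From E = E° − (0.0592/n) log Q: log Q = (E° − E)·n/0.0592 = (+3.40 − (+3.365))·2/0.0592 = 1.1824.
So 2·log[Cu⁺] = 1·log(1.8) − log Q = 0.2553 − (1.1824) = -0.9271; log[Cu⁺] = -0.9271 / 2 = -0.4636; [Cu⁺] = 10^(-0.4636) ≈ 0.34 M.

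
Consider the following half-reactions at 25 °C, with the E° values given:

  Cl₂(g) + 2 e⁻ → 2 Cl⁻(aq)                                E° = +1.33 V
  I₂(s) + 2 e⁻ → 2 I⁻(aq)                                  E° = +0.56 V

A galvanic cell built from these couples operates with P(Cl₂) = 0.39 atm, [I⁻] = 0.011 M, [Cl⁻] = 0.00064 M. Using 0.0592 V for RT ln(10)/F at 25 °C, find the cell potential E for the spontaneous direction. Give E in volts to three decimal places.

Cl₂/Cl⁻ is the cathode (higher E°), I₂/I⁻ the anode: E°cell = +1.33 − (+0.56) = +0.77 V, n = 2.
Overall: Cl₂(g) + 2 I⁻(aq) → 2 Cl⁻(aq) + I₂(s)
Q = [Cl⁻]^2 / (P(Cl₂)·[I⁻]^2); log Q = -2.061.
E = E° − (0.0592/n) log Q = +0.77 − (0.0592/2)(-2.061) = +0.831 V.

+0.831 V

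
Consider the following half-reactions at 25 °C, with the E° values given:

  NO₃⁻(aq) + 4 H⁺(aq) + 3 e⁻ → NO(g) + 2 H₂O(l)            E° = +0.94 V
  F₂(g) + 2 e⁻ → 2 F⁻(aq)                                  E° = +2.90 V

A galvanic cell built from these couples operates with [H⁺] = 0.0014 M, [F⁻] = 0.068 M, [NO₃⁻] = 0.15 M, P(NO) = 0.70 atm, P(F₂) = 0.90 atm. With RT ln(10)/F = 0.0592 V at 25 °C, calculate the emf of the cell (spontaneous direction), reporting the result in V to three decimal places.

+2.266 V

F₂/F⁻ is the cathode (higher E°), NO₃⁻/NO the anode: E°cell = +2.90 − (+0.94) = +1.96 V, n = 6.
Overall: 3 F₂(g) + 2 NO(g) + 4 H₂O(l) → 6 F⁻(aq) + 2 NO₃⁻(aq) + 8 H⁺(aq)
Q = [F⁻]^6·[NO₃⁻]^2·[H⁺]^8 / (P(F₂)^3·P(NO)^2); log Q = -31.037.
E = E° − (0.0592/n) log Q = +1.96 − (0.0592/6)(-31.037) = +2.266 V.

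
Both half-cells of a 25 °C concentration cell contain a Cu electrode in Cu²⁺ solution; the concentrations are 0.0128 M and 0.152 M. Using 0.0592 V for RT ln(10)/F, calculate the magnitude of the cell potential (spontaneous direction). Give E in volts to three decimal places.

+0.032 V

For a concentration cell E°cell = 0. The 0.152 M side is the cathode (reduction is favoured where [Cu²⁺] is higher).
With n = 2, E = −(0.0592/2) log([Cu²⁺]ₐₙ/[Cu²⁺]꜀ₐₜ) = −(0.0592/2) log(0.0128/0.152) = −(0.0592/2)(-1.075) = +0.032 V.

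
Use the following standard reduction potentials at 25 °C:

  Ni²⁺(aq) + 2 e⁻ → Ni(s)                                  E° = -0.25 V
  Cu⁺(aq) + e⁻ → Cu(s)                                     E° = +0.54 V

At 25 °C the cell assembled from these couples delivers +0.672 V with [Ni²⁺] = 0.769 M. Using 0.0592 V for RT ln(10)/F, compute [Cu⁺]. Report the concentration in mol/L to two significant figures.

Cu⁺/Cu is the cathode, Ni²⁺/Ni the anode: E°cell = +0.79 V, n = 2.
Overall reaction: 2 Cu⁺(aq) + Ni(s) → 2 Cu(s) + Ni²⁺(aq); Q = [Ni²⁺]^1/[Cu⁺]^2.
From E = E° − (0.0592/n) log Q: log Q = (E° − E)·n/0.0592 = (+0.79 − (+0.672))·2/0.0592 = 3.9865.
So 2·log[Cu⁺] = 1·log(0.769) − log Q = -0.1141 − (3.9865) = -4.1006; log[Cu⁺] = -4.1006 / 2 = -2.0503; [Cu⁺] = 10^(-2.0503) ≈ 0.0089 M.

0.0089 M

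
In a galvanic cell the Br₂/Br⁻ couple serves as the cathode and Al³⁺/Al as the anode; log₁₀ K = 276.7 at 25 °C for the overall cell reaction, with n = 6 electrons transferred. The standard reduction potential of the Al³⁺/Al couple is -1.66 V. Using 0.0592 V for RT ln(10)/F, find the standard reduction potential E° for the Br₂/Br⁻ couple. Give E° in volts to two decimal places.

E°cell = (0.0592/n)·log K = (0.0592/6)(276.7) = +2.730 V.
Since Br₂/Br⁻ is the cathode and Al³⁺/Al the anode, E°cell = E°(Br₂/Br⁻) − E°(Al³⁺/Al).
So E°(Br₂/Br⁻) = E°cell + E°(Al³⁺/Al) = +2.730 + (-1.66) = +1.07 V.

+1.07 V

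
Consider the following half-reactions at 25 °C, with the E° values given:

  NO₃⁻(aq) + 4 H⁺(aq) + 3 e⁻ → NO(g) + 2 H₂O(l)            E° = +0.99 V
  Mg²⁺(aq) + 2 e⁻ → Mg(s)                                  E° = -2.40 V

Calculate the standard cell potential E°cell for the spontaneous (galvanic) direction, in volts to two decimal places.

+3.39 V

The NO₃⁻/NO couple has the higher reduction potential, so it is the cathode; Mg²⁺/Mg is oxidised at the anode.
E°cell = E°(cathode) − E°(anode) = (+0.99) − (-2.40) = +3.39 V.
Since E°cell > 0, the reaction is spontaneous under standard conditions.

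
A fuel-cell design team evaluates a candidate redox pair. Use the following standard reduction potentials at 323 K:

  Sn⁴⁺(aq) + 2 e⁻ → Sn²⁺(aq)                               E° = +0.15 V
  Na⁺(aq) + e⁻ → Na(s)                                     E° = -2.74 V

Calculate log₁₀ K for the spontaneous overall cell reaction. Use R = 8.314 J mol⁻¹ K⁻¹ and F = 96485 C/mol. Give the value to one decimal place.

Cathode: Sn⁴⁺/Sn²⁺; anode: Na⁺/Na. E°cell = (+0.15) − (-2.74) = +2.89 V, with n = 2.
ΔG° = −nFE° = −RT ln K, so ln K = nFE°/(RT) = (2)(96485)(+2.89) / ((8.314)(323)) = 207.671.
log₁₀ K = 207.671 / ln 10 = 90.2.

90.2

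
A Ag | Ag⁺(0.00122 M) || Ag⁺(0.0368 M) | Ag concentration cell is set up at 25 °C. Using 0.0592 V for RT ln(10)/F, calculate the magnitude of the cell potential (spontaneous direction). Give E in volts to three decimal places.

+0.088 V

For a concentration cell E°cell = 0. The 0.0368 M side is the cathode (reduction is favoured where [Ag⁺] is higher).
With n = 1, E = −(0.0592/1) log([Ag⁺]ₐₙ/[Ag⁺]꜀ₐₜ) = −(0.0592/1) log(0.00122/0.0368) = −(0.0592/1)(-1.479) = +0.088 V.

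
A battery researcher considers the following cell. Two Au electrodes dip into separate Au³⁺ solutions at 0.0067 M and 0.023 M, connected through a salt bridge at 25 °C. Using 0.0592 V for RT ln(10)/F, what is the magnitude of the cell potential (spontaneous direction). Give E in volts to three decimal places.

+0.011 V

For a concentration cell E°cell = 0. The 0.023 M side is the cathode (reduction is favoured where [Au³⁺] is higher).
With n = 3, E = −(0.0592/3) log([Au³⁺]ₐₙ/[Au³⁺]꜀ₐₜ) = −(0.0592/3) log(0.0067/0.023) = −(0.0592/3)(-0.536) = +0.011 V.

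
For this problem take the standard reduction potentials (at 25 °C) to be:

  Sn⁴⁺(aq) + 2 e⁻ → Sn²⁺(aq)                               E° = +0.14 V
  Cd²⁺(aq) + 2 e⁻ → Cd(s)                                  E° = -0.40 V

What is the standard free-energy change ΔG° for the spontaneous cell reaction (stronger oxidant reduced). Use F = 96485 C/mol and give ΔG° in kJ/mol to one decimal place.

-104.2 kJ/mol

Sn⁴⁺/Sn²⁺ (E° = +0.14 V) is the cathode; Cd²⁺/Cd (E° = -0.40 V) is the anode, so E°cell = +0.54 V.
Balancing electrons gives n = 2 (lcm of 2 and 2).
ΔG° = −nFE° = −(2)(96485)(+0.54) = -104,204 J = -104.2 kJ/mol.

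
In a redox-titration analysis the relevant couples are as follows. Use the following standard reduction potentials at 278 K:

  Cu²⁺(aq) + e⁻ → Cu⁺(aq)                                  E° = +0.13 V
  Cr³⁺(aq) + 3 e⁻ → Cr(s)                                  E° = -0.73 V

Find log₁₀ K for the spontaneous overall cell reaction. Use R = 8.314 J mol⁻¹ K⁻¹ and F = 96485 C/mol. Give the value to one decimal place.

Cathode: Cu²⁺/Cu⁺; anode: Cr³⁺/Cr. E°cell = (+0.13) − (-0.73) = +0.86 V, with n = 3.
ΔG° = −nFE° = −RT ln K, so ln K = nFE°/(RT) = (3)(96485)(+0.86) / ((8.314)(278)) = 107.702.
log₁₀ K = 107.702 / ln 10 = 46.8.

46.8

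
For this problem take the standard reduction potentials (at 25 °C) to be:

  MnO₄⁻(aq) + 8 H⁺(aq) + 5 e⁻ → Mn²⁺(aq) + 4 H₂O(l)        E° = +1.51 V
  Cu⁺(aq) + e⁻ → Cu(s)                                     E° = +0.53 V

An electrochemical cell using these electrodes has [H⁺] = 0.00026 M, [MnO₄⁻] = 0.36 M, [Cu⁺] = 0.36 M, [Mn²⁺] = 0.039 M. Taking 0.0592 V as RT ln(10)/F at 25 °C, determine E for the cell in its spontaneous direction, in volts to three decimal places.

MnO₄⁻/Mn²⁺ is the cathode (higher E°), Cu⁺/Cu the anode: E°cell = +1.51 − (+0.53) = +0.98 V, n = 5.
Overall: MnO₄⁻(aq) + 8 H⁺(aq) + 5 Cu(s) → Mn²⁺(aq) + 4 H₂O(l) + 5 Cu⁺(aq)
Q = [Mn²⁺]·[Cu⁺]^5 / ([MnO₄⁻]·[H⁺]^8); log Q = 25.496.
E = E° − (0.0592/n) log Q = +0.98 − (0.0592/5)(25.496) = +0.678 V.

+0.678 V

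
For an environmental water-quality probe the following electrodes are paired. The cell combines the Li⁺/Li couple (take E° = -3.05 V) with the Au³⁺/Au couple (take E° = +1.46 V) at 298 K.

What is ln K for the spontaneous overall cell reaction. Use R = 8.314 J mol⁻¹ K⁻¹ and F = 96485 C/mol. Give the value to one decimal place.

526.9

Cathode: Au³⁺/Au; anode: Li⁺/Li. E°cell = (+1.46) − (-3.05) = +4.51 V, with n = 3.
ΔG° = −nFE° = −RT ln K, so ln K = nFE°/(RT) = (3)(96485)(+4.51) / ((8.314)(298)) = 526.904.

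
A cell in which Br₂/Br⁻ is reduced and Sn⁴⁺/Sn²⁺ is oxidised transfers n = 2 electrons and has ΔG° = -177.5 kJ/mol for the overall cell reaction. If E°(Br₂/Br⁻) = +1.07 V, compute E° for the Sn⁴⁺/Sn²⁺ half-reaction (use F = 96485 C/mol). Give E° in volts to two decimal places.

E°cell = −ΔG°/(nF) = −(-177.5×10³)/((2)(96485)) = +0.920 V.
Since Br₂/Br⁻ is the cathode and Sn⁴⁺/Sn²⁺ the anode, E°cell = E°(Br₂/Br⁻) − E°(Sn⁴⁺/Sn²⁺).
So E°(Sn⁴⁺/Sn²⁺) = E°(Br₂/Br⁻) − E°cell = (+1.07) − (+0.920) = +0.15 V.

+0.15 V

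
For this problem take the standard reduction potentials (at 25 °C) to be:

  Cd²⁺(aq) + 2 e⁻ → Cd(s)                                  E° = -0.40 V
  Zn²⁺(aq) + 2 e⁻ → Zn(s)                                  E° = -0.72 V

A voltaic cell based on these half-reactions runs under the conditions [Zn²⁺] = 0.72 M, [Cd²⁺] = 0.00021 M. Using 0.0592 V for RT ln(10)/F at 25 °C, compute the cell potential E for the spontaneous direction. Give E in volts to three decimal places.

+0.215 V

Cd²⁺/Cd is the cathode (higher E°), Zn²⁺/Zn the anode: E°cell = -0.40 − (-0.72) = +0.32 V, n = 2.
Overall: Cd²⁺(aq) + Zn(s) → Cd(s) + Zn²⁺(aq)
Q = [Zn²⁺] / ([Cd²⁺]); log Q = 3.535.
E = E° − (0.0592/n) log Q = +0.32 − (0.0592/2)(3.535) = +0.215 V.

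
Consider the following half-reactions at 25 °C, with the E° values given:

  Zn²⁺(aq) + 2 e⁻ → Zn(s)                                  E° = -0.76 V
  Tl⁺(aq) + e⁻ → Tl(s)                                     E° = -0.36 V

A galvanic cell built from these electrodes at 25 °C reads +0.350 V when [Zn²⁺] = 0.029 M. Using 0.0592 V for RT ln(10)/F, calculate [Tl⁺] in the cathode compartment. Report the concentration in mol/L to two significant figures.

Tl⁺/Tl is the cathode, Zn²⁺/Zn the anode: E°cell = +0.40 V, n = 2.
Overall reaction: 2 Tl⁺(aq) + Zn(s) → 2 Tl(s) + Zn²⁺(aq); Q = [Zn²⁺]^1/[Tl⁺]^2.
From E = E° − (0.0592/n) log Q: log Q = (E° − E)·n/0.0592 = (+0.40 − (+0.350))·2/0.0592 = 1.6892.
So 2·log[Tl⁺] = 1·log(0.029) − log Q = -1.5376 − (1.6892) = -3.2268; log[Tl⁺] = -3.2268 / 2 = -1.6134; [Tl⁺] = 10^(-1.6134) ≈ 0.024 M.

0.024 M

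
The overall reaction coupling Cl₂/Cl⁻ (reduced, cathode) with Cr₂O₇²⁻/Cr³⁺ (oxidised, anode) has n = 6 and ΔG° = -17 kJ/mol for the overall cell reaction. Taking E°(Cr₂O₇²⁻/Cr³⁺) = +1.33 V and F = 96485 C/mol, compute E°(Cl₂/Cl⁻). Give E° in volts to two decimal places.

+1.36 V

E°cell = −ΔG°/(nF) = −(-17×10³)/((6)(96485)) = +0.029 V.
Since Cl₂/Cl⁻ is the cathode and Cr₂O₇²⁻/Cr³⁺ the anode, E°cell = E°(Cl₂/Cl⁻) − E°(Cr₂O₇²⁻/Cr³⁺).
So E°(Cl₂/Cl⁻) = E°cell + E°(Cr₂O₇²⁻/Cr³⁺) = +0.029 + (+1.33) = +1.36 V.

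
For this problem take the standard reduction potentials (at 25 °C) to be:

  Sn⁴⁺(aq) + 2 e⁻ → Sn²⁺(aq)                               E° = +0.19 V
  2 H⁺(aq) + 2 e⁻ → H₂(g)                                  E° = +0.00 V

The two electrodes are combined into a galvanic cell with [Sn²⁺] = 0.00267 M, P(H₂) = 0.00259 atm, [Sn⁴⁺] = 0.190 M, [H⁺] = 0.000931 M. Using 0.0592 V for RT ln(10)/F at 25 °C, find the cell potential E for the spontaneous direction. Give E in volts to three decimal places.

Sn⁴⁺/Sn²⁺ is the cathode (higher E°), H⁺/H₂ the anode: E°cell = +0.19 − (+0.00) = +0.19 V, n = 2.
Overall: Sn⁴⁺(aq) + H₂(g) → Sn²⁺(aq) + 2 H⁺(aq)
Q = [Sn²⁺]·[H⁺]^2 / ([Sn⁴⁺]·P(H₂)); log Q = -5.328.
E = E° − (0.0592/n) log Q = +0.19 − (0.0592/2)(-5.328) = +0.348 V.

+0.348 V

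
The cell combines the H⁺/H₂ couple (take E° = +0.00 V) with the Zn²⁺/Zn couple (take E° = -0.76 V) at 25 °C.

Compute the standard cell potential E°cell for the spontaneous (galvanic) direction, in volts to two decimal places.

+0.76 V

The H⁺/H₂ couple has the higher reduction potential, so it is the cathode; Zn²⁺/Zn is oxidised at the anode.
E°cell = E°(cathode) − E°(anode) = (+0.00) − (-0.76) = +0.76 V.
Since E°cell > 0, the reaction is spontaneous under standard conditions.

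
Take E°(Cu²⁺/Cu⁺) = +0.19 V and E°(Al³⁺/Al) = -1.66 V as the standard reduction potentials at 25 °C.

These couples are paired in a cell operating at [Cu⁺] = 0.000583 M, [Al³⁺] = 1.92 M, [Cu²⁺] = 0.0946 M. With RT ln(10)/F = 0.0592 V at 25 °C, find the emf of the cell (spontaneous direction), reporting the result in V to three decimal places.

+1.975 V

Cu²⁺/Cu⁺ is the cathode (higher E°), Al³⁺/Al the anode: E°cell = +0.19 − (-1.66) = +1.85 V, n = 3.
Overall: 3 Cu²⁺(aq) + Al(s) → 3 Cu⁺(aq) + Al³⁺(aq)
Q = [Cu⁺]^3·[Al³⁺] / ([Cu²⁺]^3); log Q = -6.347.
E = E° − (0.0592/n) log Q = +1.85 − (0.0592/3)(-6.347) = +1.975 V.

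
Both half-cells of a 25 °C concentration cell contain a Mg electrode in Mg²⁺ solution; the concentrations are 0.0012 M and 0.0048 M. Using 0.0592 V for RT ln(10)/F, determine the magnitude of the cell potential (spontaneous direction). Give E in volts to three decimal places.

For a concentration cell E°cell = 0. The 0.0048 M side is the cathode (reduction is favoured where [Mg²⁺] is higher).
With n = 2, E = −(0.0592/2) log([Mg²⁺]ₐₙ/[Mg²⁺]꜀ₐₜ) = −(0.0592/2) log(0.0012/0.0048) = −(0.0592/2)(-0.602) = +0.018 V.

+0.018 V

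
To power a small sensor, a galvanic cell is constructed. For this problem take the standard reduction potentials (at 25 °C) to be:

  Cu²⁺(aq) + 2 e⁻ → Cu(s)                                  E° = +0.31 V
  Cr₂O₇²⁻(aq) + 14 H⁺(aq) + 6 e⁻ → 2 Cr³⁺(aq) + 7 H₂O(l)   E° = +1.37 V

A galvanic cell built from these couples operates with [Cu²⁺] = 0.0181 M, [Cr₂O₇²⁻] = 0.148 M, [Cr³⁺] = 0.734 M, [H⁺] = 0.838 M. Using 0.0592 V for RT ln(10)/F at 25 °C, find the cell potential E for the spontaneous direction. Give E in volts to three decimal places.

+1.095 V

Cr₂O₇²⁻/Cr³⁺ is the cathode (higher E°), Cu²⁺/Cu the anode: E°cell = +1.37 − (+0.31) = +1.06 V, n = 6.
Overall: Cr₂O₇²⁻(aq) + 14 H⁺(aq) + 3 Cu(s) → 2 Cr³⁺(aq) + 7 H₂O(l) + 3 Cu²⁺(aq)
Q = [Cr³⁺]^2·[Cu²⁺]^3 / ([Cr₂O₇²⁻]·[H⁺]^14); log Q = -3.591.
E = E° − (0.0592/n) log Q = +1.06 − (0.0592/6)(-3.591) = +1.095 V.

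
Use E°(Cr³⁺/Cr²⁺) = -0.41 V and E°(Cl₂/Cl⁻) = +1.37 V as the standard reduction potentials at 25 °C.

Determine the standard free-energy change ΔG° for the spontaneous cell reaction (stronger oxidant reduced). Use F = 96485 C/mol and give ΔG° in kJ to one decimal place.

-343.5 kJ

Cl₂/Cl⁻ (E° = +1.37 V) is the cathode; Cr³⁺/Cr²⁺ (E° = -0.41 V) is the anode, so E°cell = +1.78 V.
Balancing electrons gives n = 2 (lcm of 2 and 1).
ΔG° = −nFE° = −(2)(96485)(+1.78) = -343,487 J = -343.5 kJ.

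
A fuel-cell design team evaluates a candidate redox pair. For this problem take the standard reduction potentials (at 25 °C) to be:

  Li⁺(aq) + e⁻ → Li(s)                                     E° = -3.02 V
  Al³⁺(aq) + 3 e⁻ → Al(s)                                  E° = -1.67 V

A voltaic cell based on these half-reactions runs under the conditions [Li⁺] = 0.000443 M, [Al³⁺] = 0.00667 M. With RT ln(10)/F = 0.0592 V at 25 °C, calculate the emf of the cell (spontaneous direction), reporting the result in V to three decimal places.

Al³⁺/Al is the cathode (higher E°), Li⁺/Li the anode: E°cell = -1.67 − (-3.02) = +1.35 V, n = 3.
Overall: Al³⁺(aq) + 3 Li(s) → Al(s) + 3 Li⁺(aq)
Q = [Li⁺]^3 / ([Al³⁺]); log Q = -7.885.
E = E° − (0.0592/n) log Q = +1.35 − (0.0592/3)(-7.885) = +1.506 V.

+1.506 V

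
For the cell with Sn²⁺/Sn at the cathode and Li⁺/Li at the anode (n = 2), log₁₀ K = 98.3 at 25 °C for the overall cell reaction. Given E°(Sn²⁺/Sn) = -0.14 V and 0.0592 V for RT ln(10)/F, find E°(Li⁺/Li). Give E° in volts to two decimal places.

E°cell = (0.0592/n)·log K = (0.0592/2)(98.3) = +2.910 V.
Since Sn²⁺/Sn is the cathode and Li⁺/Li the anode, E°cell = E°(Sn²⁺/Sn) − E°(Li⁺/Li).
So E°(Li⁺/Li) = E°(Sn²⁺/Sn) − E°cell = (-0.14) − (+2.910) = -3.05 V.

-3.05 V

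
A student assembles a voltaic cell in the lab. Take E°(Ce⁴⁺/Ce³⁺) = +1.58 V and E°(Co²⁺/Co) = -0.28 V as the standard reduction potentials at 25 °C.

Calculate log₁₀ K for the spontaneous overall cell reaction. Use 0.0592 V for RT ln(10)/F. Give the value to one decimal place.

62.8

Cathode: Ce⁴⁺/Ce³⁺; anode: Co²⁺/Co. E°cell = +1.86 V, n = 2.
log K = nE°cell / 0.0592 = (2)(+1.86) / 0.0592 = 62.8.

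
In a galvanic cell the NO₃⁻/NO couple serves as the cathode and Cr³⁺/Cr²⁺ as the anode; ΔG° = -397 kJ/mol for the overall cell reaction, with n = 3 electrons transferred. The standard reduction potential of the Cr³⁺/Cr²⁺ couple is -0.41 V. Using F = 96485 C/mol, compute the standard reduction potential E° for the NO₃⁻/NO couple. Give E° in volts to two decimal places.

E°cell = −ΔG°/(nF) = −(-397×10³)/((3)(96485)) = +1.372 V.
Since NO₃⁻/NO is the cathode and Cr³⁺/Cr²⁺ the anode, E°cell = E°(NO₃⁻/NO) − E°(Cr³⁺/Cr²⁺).
So E°(NO₃⁻/NO) = E°cell + E°(Cr³⁺/Cr²⁺) = +1.372 + (-0.41) = +0.96 V.

+0.96 V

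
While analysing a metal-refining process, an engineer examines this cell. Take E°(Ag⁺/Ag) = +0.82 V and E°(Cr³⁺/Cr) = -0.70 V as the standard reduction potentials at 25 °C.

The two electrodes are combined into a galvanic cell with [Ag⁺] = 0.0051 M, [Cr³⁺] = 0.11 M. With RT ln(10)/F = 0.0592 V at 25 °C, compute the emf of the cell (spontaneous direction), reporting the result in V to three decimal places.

Ag⁺/Ag is the cathode (higher E°), Cr³⁺/Cr the anode: E°cell = +0.82 − (-0.70) = +1.52 V, n = 3.
Overall: 3 Ag⁺(aq) + Cr(s) → 3 Ag(s) + Cr³⁺(aq)
Q = [Cr³⁺] / ([Ag⁺]^3); log Q = 5.919.
E = E° − (0.0592/n) log Q = +1.52 − (0.0592/3)(5.919) = +1.403 V.

+1.403 V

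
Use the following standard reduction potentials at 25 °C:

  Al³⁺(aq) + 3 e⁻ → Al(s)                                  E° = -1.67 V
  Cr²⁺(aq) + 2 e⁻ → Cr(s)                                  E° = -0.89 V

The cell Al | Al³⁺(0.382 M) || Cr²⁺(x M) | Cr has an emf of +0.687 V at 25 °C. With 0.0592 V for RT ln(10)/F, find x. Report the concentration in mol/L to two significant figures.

Cr²⁺/Cr is the cathode, Al³⁺/Al the anode: E°cell = +0.78 V, n = 6.
Overall reaction: 3 Cr²⁺(aq) + 2 Al(s) → 3 Cr(s) + 2 Al³⁺(aq); Q = [Al³⁺]^2/[Cr²⁺]^3.
From E = E° − (0.0592/n) log Q: log Q = (E° − E)·n/0.0592 = (+0.78 − (+0.687))·6/0.0592 = 9.4257.
So 3·log[Cr²⁺] = 2·log(0.382) − log Q = -0.8359 − (9.4257) = -10.2616; log[Cr²⁺] = -10.2616 / 3 = -3.4205; [Cr²⁺] = 10^(-3.4205) ≈ 0.00038 M.

0.00038 M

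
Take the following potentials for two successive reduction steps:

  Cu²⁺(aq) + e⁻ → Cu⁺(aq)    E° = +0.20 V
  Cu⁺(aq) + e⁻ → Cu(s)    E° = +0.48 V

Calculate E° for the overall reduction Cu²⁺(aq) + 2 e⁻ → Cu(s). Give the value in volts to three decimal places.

Standard free energies of sequential steps add: ΔG°₃ = ΔG°₁ + ΔG°₂, so n₃E°₃ = n₁E°₁ + n₂E°₂.
E°₃ = (1×+0.20 + 1×+0.48) / 2 = (+0.680) / 2 = +0.340 V.

+0.340 V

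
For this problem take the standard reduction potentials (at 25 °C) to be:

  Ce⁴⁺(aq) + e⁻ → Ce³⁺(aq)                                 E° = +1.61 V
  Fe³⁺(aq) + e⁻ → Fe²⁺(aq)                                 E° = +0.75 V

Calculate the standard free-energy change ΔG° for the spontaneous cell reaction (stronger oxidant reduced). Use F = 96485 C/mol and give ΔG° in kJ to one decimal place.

-83.0 kJ

Ce⁴⁺/Ce³⁺ (E° = +1.61 V) is the cathode; Fe³⁺/Fe²⁺ (E° = +0.75 V) is the anode, so E°cell = +0.86 V.
Balancing electrons gives n = 1 (lcm of 1 and 1).
ΔG° = −nFE° = −(1)(96485)(+0.86) = -82,977 J = -83.0 kJ.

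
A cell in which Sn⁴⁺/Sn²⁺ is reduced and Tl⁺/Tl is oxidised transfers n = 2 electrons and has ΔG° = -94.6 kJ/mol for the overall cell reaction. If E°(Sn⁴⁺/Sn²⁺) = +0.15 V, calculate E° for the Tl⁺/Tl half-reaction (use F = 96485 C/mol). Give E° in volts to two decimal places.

-0.34 V

E°cell = −ΔG°/(nF) = −(-94.6×10³)/((2)(96485)) = +0.490 V.
Since Sn⁴⁺/Sn²⁺ is the cathode and Tl⁺/Tl the anode, E°cell = E°(Sn⁴⁺/Sn²⁺) − E°(Tl⁺/Tl).
So E°(Tl⁺/Tl) = E°(Sn⁴⁺/Sn²⁺) − E°cell = (+0.15) − (+0.490) = -0.34 V.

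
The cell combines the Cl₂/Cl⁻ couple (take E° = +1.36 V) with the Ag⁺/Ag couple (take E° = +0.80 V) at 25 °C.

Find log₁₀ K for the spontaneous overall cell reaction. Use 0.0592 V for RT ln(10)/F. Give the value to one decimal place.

Cathode: Cl₂/Cl⁻; anode: Ag⁺/Ag. E°cell = +0.56 V, n = 2.
log K = nE°cell / 0.0592 = (2)(+0.56) / 0.0592 = 18.9.

18.9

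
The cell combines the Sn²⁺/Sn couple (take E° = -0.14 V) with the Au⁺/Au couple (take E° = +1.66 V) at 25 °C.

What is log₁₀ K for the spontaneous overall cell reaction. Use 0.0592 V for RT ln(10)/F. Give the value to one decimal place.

Cathode: Au⁺/Au; anode: Sn²⁺/Sn. E°cell = +1.80 V, n = 2.
log K = nE°cell / 0.0592 = (2)(+1.80) / 0.0592 = 60.8.

60.8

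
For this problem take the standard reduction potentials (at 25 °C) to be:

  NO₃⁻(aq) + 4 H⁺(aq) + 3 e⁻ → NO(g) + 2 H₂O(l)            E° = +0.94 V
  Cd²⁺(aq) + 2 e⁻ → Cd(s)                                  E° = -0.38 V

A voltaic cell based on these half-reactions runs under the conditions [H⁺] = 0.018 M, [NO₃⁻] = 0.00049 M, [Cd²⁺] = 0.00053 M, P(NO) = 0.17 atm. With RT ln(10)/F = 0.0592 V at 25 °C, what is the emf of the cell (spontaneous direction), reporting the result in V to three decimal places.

+1.229 V

NO₃⁻/NO is the cathode (higher E°), Cd²⁺/Cd the anode: E°cell = +0.94 − (-0.38) = +1.32 V, n = 6.
Overall: 2 NO₃⁻(aq) + 8 H⁺(aq) + 3 Cd(s) → 2 NO(g) + 4 H₂O(l) + 3 Cd²⁺(aq)
Q = P(NO)^2·[Cd²⁺]^3 / ([NO₃⁻]^2·[H⁺]^8); log Q = 9.211.
E = E° − (0.0592/n) log Q = +1.32 − (0.0592/6)(9.211) = +1.229 V.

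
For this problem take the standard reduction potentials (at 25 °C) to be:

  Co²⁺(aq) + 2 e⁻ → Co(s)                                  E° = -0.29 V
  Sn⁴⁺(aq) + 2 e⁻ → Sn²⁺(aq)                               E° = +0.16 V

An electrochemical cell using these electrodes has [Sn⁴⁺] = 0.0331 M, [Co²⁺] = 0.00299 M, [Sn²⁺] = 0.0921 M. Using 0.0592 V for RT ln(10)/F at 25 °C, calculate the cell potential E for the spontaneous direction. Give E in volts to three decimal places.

+0.512 V

Sn⁴⁺/Sn²⁺ is the cathode (higher E°), Co²⁺/Co the anode: E°cell = +0.16 − (-0.29) = +0.45 V, n = 2.
Overall: Sn⁴⁺(aq) + Co(s) → Sn²⁺(aq) + Co²⁺(aq)
Q = [Sn²⁺]·[Co²⁺] / ([Sn⁴⁺]); log Q = -2.080.
E = E° − (0.0592/n) log Q = +0.45 − (0.0592/2)(-2.080) = +0.512 V.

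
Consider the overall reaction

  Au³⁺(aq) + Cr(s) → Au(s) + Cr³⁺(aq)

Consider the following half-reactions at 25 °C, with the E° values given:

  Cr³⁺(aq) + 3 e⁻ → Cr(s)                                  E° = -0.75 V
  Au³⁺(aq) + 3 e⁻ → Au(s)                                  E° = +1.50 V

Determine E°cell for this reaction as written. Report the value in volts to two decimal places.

The Au³⁺/Au couple has the higher reduction potential, so it is the cathode; Cr³⁺/Cr is oxidised at the anode.
E°cell = E°(cathode) − E°(anode) = (+1.50) − (-0.75) = +2.25 V.

+2.25 V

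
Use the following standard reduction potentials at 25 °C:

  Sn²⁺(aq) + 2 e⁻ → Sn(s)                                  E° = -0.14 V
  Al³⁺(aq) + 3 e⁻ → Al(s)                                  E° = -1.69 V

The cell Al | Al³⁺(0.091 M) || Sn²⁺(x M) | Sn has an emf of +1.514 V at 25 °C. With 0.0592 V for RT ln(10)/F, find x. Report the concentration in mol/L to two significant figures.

Sn²⁺/Sn is the cathode, Al³⁺/Al the anode: E°cell = +1.55 V, n = 6.
Overall reaction: 3 Sn²⁺(aq) + 2 Al(s) → 3 Sn(s) + 2 Al³⁺(aq); Q = [Al³⁺]^2/[Sn²⁺]^3.
From E = E° − (0.0592/n) log Q: log Q = (E° − E)·n/0.0592 = (+1.55 − (+1.514))·6/0.0592 = 3.6486.
So 3·log[Sn²⁺] = 2·log(0.091) − log Q = -2.0819 − (3.6486) = -5.7305; log[Sn²⁺] = -5.7305 / 3 = -1.9102; [Sn²⁺] = 10^(-1.9102) ≈ 0.012 M.

0.012 M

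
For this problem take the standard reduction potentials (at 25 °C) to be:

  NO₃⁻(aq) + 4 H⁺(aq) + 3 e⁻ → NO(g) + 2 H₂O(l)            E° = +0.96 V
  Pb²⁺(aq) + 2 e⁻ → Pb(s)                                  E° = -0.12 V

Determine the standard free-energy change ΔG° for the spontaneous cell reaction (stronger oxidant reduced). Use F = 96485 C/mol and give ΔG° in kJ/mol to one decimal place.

-625.2 kJ/mol

NO₃⁻/NO (E° = +0.96 V) is the cathode; Pb²⁺/Pb (E° = -0.12 V) is the anode, so E°cell = +1.08 V.
Balancing electrons gives n = 6 (lcm of 3 and 2).
ΔG° = −nFE° = −(6)(96485)(+1.08) = -625,223 J = -625.2 kJ/mol.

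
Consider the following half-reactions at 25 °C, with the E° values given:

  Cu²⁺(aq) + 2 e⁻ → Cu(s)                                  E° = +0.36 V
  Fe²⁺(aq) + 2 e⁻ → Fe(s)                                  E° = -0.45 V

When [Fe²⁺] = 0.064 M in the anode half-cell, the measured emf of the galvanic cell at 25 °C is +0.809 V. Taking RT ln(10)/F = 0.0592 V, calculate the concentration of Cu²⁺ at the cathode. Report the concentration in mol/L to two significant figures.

Cu²⁺/Cu is the cathode, Fe²⁺/Fe the anode: E°cell = +0.81 V, n = 2.
Overall reaction: Cu²⁺(aq) + Fe(s) → Cu(s) + Fe²⁺(aq); Q = [Fe²⁺]^1/[Cu²⁺]^1.
From E = E° − (0.0592/n) log Q: log Q = (E° − E)·n/0.0592 = (+0.81 − (+0.809))·2/0.0592 = 0.0338.
So 1·log[Cu²⁺] = 1·log(0.064) − log Q = -1.1938 − (0.0338) = -1.2276; [Cu²⁺] = 10^(-1.2276) ≈ 0.059 M.

0.059 M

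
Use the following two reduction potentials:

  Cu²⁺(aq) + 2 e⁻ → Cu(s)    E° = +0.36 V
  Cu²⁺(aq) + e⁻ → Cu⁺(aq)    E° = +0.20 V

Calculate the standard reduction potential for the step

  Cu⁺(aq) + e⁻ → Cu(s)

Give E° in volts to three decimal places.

Sequential free energies add, so n₃E°₃ = n₁E°₁ + n₂E°₂.
With n₃ = 2, and the known step contributing 1×(+0.20) V, the unknown satisfies 1·E° = 2×(+0.36) − 1×(+0.20) = +0.520.
E° = +0.520 / 1 = +0.520 V.

+0.520 V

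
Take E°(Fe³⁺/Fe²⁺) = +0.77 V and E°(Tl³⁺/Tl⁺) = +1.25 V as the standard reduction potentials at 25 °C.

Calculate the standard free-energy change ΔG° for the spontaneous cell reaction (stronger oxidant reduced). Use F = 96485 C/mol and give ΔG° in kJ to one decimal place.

Tl³⁺/Tl⁺ (E° = +1.25 V) is the cathode; Fe³⁺/Fe²⁺ (E° = +0.77 V) is the anode, so E°cell = +0.48 V.
Balancing electrons gives n = 2 (lcm of 2 and 1).
ΔG° = −nFE° = −(2)(96485)(+0.48) = -92,626 J = -92.6 kJ.

-92.6 kJ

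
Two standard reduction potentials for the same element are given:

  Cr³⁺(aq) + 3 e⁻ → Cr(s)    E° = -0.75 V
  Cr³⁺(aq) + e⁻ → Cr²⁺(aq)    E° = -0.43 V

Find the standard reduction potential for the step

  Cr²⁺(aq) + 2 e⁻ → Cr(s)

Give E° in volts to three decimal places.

Sequential free energies add, so n₃E°₃ = n₁E°₁ + n₂E°₂.
With n₃ = 3, and the known step contributing 1×(-0.43) V, the unknown satisfies 2·E° = 3×(-0.75) − 1×(-0.43) = -1.820.
E° = -1.820 / 2 = -0.910 V.

-0.910 V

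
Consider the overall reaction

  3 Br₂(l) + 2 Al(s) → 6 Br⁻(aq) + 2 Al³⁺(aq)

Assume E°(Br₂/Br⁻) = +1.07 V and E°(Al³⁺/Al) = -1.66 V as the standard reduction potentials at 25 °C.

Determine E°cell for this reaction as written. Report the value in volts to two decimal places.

+2.73 V

The Br₂/Br⁻ couple has the higher reduction potential, so it is the cathode; Al³⁺/Al is oxidised at the anode.
E°cell = E°(cathode) − E°(anode) = (+1.07) − (-1.66) = +2.73 V.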